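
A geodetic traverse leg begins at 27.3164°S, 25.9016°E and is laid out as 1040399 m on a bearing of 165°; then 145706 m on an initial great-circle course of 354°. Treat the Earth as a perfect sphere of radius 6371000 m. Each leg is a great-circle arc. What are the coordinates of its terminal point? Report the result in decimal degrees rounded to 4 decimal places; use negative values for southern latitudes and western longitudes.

Apply the spherical direct solution leg by leg, carrying full precision between legs.
Leg 1: from (-27.3164°, 25.9016°), δ = 1040399/6371000 = 0.163302 rad, θ = 165° → φ = -36.3221°, λ = 28.8953°.
Leg 2: from (-36.3221°, 28.8953°), δ = 145706/6371000 = 0.022870 rad, θ = 354° → φ = -35.0188°, λ = 28.7280°.

latitude -35.0188°, longitude 28.7280°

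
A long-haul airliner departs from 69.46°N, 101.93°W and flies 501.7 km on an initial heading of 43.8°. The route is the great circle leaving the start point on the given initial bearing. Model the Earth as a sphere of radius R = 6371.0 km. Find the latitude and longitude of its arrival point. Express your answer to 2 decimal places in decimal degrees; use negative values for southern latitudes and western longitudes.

latitude 72.45°, longitude -91.53°

The arc subtends δ = 501.7/6371 = 0.078747 rad at the centre.
Start latitude φ₁ = 1.212306 rad; initial bearing θ = 0.764454 rad.
sin φ₂ = sin φ₁ cos δ + cos φ₁ sin δ cos θ = (0.936427)(0.996901) + (0.350861)(0.078666)(0.721760) = 0.953447
φ₂ = asin(0.953447) = 1.264466 rad = 72.45°.
Δλ = atan2( sin θ sin δ cos φ₁ , cos δ − sin φ₁ sin φ₂ ) = atan2(0.019104, 0.104067) = 0.181550 rad = 10.40°.
Hence λ₂ = -101.93° + 10.40° = -91.53°.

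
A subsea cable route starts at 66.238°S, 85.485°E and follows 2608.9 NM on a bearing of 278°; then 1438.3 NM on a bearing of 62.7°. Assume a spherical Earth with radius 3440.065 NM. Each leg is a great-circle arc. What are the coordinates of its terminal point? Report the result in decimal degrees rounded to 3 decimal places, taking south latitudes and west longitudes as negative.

latitude -25.257°, longitude 48.164°

Apply the spherical direct solution leg by leg, carrying full precision between legs.
Leg 1: from (-66.238°, 85.485°), δ = 2608.9/3440.065 = 0.758387 rad, θ = 278° → φ = -38.744°, λ = 24.652°.
Leg 2: from (-38.744°, 24.652°), δ = 1438.3/3440.065 = 0.418103 rad, θ = 62.7° → φ = -25.257°, λ = 48.164°.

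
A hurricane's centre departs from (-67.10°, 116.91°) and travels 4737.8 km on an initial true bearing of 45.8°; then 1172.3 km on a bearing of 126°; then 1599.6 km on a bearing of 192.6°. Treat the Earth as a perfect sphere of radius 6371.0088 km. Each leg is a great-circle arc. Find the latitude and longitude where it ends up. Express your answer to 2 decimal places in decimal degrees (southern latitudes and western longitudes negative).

Apply the spherical direct solution leg by leg, carrying full precision between legs.
Leg 1: from (-67.10°, 116.91°), δ = 4737.8/6371.0088 = 0.743650 rad, θ = 45.8° → φ = -29.63°, λ = 150.85°.
Leg 2: from (-29.63°, 150.85°), δ = 1172.3/6371.0088 = 0.184005 rad, θ = 126° → φ = -35.41°, λ = 161.31°.
Leg 3: from (-35.41°, 161.31°), δ = 1599.6/6371.0088 = 0.251075 rad, θ = 192.6° → φ = -49.37°, λ = 156.54°.

latitude -49.37°, longitude 156.54°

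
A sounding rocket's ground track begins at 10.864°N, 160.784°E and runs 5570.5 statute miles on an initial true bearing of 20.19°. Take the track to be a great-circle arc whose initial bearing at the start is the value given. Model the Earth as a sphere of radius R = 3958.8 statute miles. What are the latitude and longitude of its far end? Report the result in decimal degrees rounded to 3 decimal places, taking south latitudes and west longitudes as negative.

The arc subtends δ = 5570.5/3958.8 = 1.407118 rad at the centre.
Start latitude φ₁ = 0.189613 rad; initial bearing θ = 0.352382 rad.
sin φ₂ = sin φ₁ cos δ + cos φ₁ sin δ cos θ = (0.188478)(0.162948) + (0.982077)(0.986635)(0.938553) = 0.940125
φ₂ = asin(0.940125) = 1.222996 rad = 70.073°.
Δλ = atan2( sin θ sin δ cos φ₁ , cos δ − sin φ₁ sin φ₂ ) = atan2(0.334418, -0.014245) = 1.613367 rad = 92.439°.
λ₂ = 160.784° + 92.439° = 253.223°, normalized to (−180°, 180°] → -106.777°.

latitude 70.073°, longitude -106.777°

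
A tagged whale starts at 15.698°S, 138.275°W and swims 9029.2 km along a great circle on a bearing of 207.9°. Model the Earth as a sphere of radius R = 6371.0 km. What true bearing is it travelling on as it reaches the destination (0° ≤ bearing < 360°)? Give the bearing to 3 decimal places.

final bearing 286.944°

Angular distance δ = d/R = 9029.2 / 6371 = 1.417234 rad.
Start latitude φ₁ = -0.273982 rad; initial bearing θ = 3.628540 rad.
Applying the spherical law of cosines for sides, sin φ₂ = sin φ₁ cos δ + cos φ₁ sin δ cos θ = -0.882176, so φ₂ = -61.906°.
Δλ = atan2( sin θ sin δ cos φ₁ , cos δ − sin φ₁ sin φ₂ ) = atan2(-0.445176, -0.085728) = -1.761040 rad = -100.900°.
λ₂ = -138.275° + -100.900° = -239.175°, normalized to (−180°, 180°] → 120.825°.
The forward bearing on arrival equals the back-azimuth from the destination plus 180°.
Back-azimuth from P₂ (-61.906°, 120.825°) to P₁ (-15.698°, -138.275°), with Δλ' = λ₁ − λ₂ = -259.100°: atan2( sin Δλ' cos φ₁ , cos φ₂ sin φ₁ − sin φ₂ cos φ₁ cos Δλ' ) = 106.944°.
Final bearing = (106.944° + 180°) mod 360° = 286.944°.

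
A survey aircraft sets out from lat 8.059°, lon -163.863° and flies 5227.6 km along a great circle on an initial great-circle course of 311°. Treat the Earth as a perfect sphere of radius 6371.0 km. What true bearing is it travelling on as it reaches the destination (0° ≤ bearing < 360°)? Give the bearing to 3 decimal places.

The arc subtends δ = 5227.6/6371 = 0.820531 rad at the centre.
With φ₁ = 8.059° = 0.140656 rad and θ = 311° = 5.427974 rad:
sin φ₂ = sin φ₁ cos δ + cos φ₁ sin δ cos θ = (0.140193)(0.681833) + (0.990124)(0.731508)(0.656059) = 0.570761
φ₂ = asin(0.570761) = 0.607432 rad = 34.803°.
Then Δλ = atan2(-0.546624, 0.601817) = -0.737376 rad, from sin θ sin δ cos φ₁ over cos δ − sin φ₁ sin φ₂.
λ₂ = -163.863° + -42.249° = -206.112°, normalized to (−180°, 180°] → 153.888°.
The forward bearing on arrival equals the back-azimuth from the destination plus 180°.
Back-azimuth from P₂ (34.803°, 153.888°) to P₁ (8.059°, -163.863°), with Δλ' = λ₁ − λ₂ = -317.751°: atan2( sin Δλ' cos φ₁ , cos φ₂ sin φ₁ − sin φ₂ cos φ₁ cos Δλ' ) = 114.488°.
Final bearing = (114.488° + 180°) mod 360° = 294.488°.

final bearing 294.488°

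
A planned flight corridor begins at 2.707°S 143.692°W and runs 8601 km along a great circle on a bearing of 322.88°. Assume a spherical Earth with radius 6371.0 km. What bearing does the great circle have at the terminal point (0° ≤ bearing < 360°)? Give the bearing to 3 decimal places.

Angular distance δ = d/R = 8601 / 6371 = 1.350024 rad.
Start latitude φ₁ = -0.047246 rad; initial bearing θ = 5.635319 rad.
Applying the spherical law of cosines for sides, sin φ₂ = sin φ₁ cos δ + cos φ₁ sin δ cos θ = 0.766809, so φ₂ = 50.068°.
For the longitude increment, Δλ = atan2( sin θ sin δ cos φ₁, cos δ − sin φ₁ sin φ₂ ) = atan2(-0.588182, 0.255199) = -66.545°.
λ₂ = -143.692° + -66.545° = -210.237°, normalized to (−180°, 180°] → 149.763°.
The forward bearing on arrival equals the back-azimuth from the destination plus 180°.
Back-azimuth from P₂ (50.068°, 149.763°) to P₁ (-2.707°, -143.692°), with Δλ' = λ₁ − λ₂ = -293.455°: atan2( sin Δλ' cos φ₁ , cos φ₂ sin φ₁ − sin φ₂ cos φ₁ cos Δλ' ) = 110.092°.
Final bearing = (110.092° + 180°) mod 360° = 290.092°.

final bearing 290.092°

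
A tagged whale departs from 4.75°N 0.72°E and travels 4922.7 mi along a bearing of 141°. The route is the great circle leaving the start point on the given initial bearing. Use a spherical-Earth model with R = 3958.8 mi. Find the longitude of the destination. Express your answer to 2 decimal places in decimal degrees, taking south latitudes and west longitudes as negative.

longitude 58.10°

Angular distance δ = d/R = 4922.7 / 3958.8 = 1.243483 rad.
Start latitude φ₁ = 0.082903 rad; initial bearing θ = 2.460914 rad.
Applying the spherical law of cosines for sides, sin φ₂ = sin φ₁ cos δ + cos φ₁ sin δ cos θ = -0.706737, so φ₂ = -44.97°.
Then Δλ = atan2(0.593863, 0.380024) = 1.001541 rad, from sin θ sin δ cos φ₁ over cos δ − sin φ₁ sin φ₂.
Hence λ₂ = 0.72° + 57.38° = 58.10°.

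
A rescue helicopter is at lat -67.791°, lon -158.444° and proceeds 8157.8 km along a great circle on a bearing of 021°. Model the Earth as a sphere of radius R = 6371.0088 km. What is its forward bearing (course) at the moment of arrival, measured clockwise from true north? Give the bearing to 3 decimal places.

final bearing 7.806°

The arc subtends δ = 8157.8/6371.0088 = 1.280457 rad at the centre.
With φ₁ = -67.791° = -1.183176 rad and θ = 21° = 0.366519 rad:
sin φ₂ = sin φ₁ cos δ + cos φ₁ sin δ cos θ = (-0.925811)(0.286278) + (0.377986)(0.958147)(0.933580) = 0.073072
φ₂ = asin(0.073072) = 0.073137 rad = 4.190°.
Δλ = atan2( sin θ sin δ cos φ₁ , cos δ − sin φ₁ sin φ₂ ) = atan2(0.129789, 0.353929) = 0.351482 rad = 20.138°.
λ₂ = λ₁ + Δλ = -138.306°.
The forward bearing on arrival equals the back-azimuth from the destination plus 180°.
Back-azimuth from P₂ (4.190°, -138.306°) to P₁ (-67.791°, -158.444°), with Δλ' = λ₁ − λ₂ = -20.138°: atan2( sin Δλ' cos φ₁ , cos φ₂ sin φ₁ − sin φ₂ cos φ₁ cos Δλ' ) = 187.806°.
Final bearing = (187.806° + 180°) mod 360° = 7.806°.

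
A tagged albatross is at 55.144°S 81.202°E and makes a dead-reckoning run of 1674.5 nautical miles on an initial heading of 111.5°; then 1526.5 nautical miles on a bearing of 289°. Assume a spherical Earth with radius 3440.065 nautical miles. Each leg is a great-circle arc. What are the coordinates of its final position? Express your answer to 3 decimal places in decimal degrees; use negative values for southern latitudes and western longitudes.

Apply the spherical direct solution leg by leg, carrying full precision between legs.
Leg 1: from (-55.144°, 81.202°), δ = 1674.5/3440.065 = 0.486764 rad, θ = 111.5° → φ = -55.412°, λ = 131.259°.
Leg 2: from (-55.412°, 131.259°), δ = 1526.5/3440.065 = 0.443742 rad, θ = 289° → φ = -41.620°, λ = 98.371°.

latitude -41.620°, longitude 98.371°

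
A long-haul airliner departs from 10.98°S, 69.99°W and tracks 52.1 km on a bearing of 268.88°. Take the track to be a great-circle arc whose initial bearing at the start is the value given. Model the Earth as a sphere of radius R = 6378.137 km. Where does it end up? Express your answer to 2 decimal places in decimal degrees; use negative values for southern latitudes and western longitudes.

δ = 52.1/6378.137 = 0.008169 rad (0.4680°).
Start latitude φ₁ = -0.191637 rad; initial bearing θ = 4.692841 rad.
Destination latitude: φ₂ = arcsin( sin φ₁ cos δ + cos φ₁ sin δ cos θ ) = arcsin(-0.190617) = -10.99°.
Then Δλ = atan2(-0.008017, 0.963661) = -0.008320 rad, from sin θ sin δ cos φ₁ over cos δ − sin φ₁ sin φ₂.
λ₂ = -69.99° + -0.48° = -70.47°.

latitude -10.99°, longitude -70.47°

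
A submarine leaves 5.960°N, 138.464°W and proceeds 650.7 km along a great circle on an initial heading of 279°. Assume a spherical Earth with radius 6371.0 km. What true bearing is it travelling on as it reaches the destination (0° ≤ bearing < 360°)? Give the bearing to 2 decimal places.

δ = 650.7/6371 = 0.102135 rad (5.8519°).
With φ₁ = 5.960° = 0.104022 rad and θ = 279° = 4.869469 rad:
Applying the spherical law of cosines for sides, sin φ₂ = sin φ₁ cos δ + cos φ₁ sin δ cos θ = 0.119156, so φ₂ = 6.843°.
For the longitude increment, Δλ = atan2( sin θ sin δ cos φ₁, cos δ − sin φ₁ sin φ₂ ) = atan2(-0.100158, 0.982416) = -5.821°.
Hence λ₂ = -138.464° + -5.821° = -144.285°.
The forward bearing on arrival equals the back-azimuth from the destination plus 180°.
Back-azimuth from P₂ (6.84°, -144.29°) to P₁ (5.96°, -138.46°), with Δλ' = λ₁ − λ₂ = 5.82°: atan2( sin Δλ' cos φ₁ , cos φ₂ sin φ₁ − sin φ₂ cos φ₁ cos Δλ' ) = 98.35°.
Final bearing = (98.35° + 180°) mod 360° = 278.35°.

final bearing 278.35°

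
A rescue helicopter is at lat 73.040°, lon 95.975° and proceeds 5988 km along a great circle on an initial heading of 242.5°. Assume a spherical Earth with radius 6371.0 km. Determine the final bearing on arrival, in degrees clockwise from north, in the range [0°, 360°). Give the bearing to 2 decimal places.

δ = 5988/6371 = 0.939884 rad (53.8514°).
Converting: φ₁ = 1.274788 rad, θ = 4.232423 rad.
sin φ₂ = sin φ₁ cos δ + cos φ₁ sin δ cos θ = (0.956509)(0.589882) + (0.291704)(0.807490)(-0.461749) = 0.455463
φ₂ = asin(0.455463) = 0.472892 rad = 27.095°.
Then Δλ = atan2(-0.208934, 0.154227) = -0.934913 rad, from sin θ sin δ cos φ₁ over cos δ − sin φ₁ sin φ₂.
λ₂ = 95.975° + -53.567° = 42.408°.
The forward bearing on arrival equals the back-azimuth from the destination plus 180°.
Back-azimuth from P₂ (27.09°, 42.41°) to P₁ (73.04°, 95.97°), with Δλ' = λ₁ − λ₂ = 53.57°: atan2( sin Δλ' cos φ₁ , cos φ₂ sin φ₁ − sin φ₂ cos φ₁ cos Δλ' ) = 16.90°.
Final bearing = (16.90° + 180°) mod 360° = 196.90°.

final bearing 196.90°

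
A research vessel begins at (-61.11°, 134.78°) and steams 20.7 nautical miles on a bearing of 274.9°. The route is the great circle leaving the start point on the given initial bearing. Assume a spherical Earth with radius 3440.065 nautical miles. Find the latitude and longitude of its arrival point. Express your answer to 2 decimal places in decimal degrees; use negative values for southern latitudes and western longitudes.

The arc subtends δ = 20.7/3440.065 = 0.006017 rad at the centre.
With φ₁ = -61.11° = -1.066571 rad and θ = 274.9° = 4.797910 rad:
Destination latitude: φ₂ = arcsin( sin φ₁ cos δ + cos φ₁ sin δ cos θ ) = arcsin(-0.875285) = -61.08°.
For the longitude increment, Δλ = atan2( sin θ sin δ cos φ₁, cos δ − sin φ₁ sin φ₂ ) = atan2(-0.002897, 0.233627) = -0.71°.
Hence λ₂ = 134.78° + -0.71° = 134.07°.

latitude -61.08°, longitude 134.07°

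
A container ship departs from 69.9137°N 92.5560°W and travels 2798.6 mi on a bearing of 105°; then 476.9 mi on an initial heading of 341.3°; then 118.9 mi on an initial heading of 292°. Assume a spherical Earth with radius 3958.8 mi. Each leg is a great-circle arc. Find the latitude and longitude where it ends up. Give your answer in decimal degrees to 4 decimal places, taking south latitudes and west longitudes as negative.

latitude 48.1388°, longitude -41.9562°

Apply the spherical direct solution leg by leg, carrying full precision between legs.
Leg 1: from (69.9137°, -92.5560°), δ = 2798.6/3958.8 = 0.706931 rad, θ = 105° → φ = 41.0242°, λ = -36.2944°.
Leg 2: from (41.0242°, -36.2944°), δ = 476.9/3958.8 = 0.120466 rad, θ = 341.3° → φ = 47.5188°, λ = -39.5650°.
Leg 3: from (47.5188°, -39.5650°), δ = 118.9/3958.8 = 0.030034 rad, θ = 292° → φ = 48.1388°, λ = -41.9562°.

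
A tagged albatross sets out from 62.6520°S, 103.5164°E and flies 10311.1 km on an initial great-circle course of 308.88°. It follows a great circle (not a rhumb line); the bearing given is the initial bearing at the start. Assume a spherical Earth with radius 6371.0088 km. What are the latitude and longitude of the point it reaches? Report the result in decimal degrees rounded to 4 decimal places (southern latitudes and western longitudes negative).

The arc subtends δ = 10311.1/6371.0088 = 1.618441 rad at the centre.
Start latitude φ₁ = -1.093484 rad; initial bearing θ = 5.390973 rad.
Applying the spherical law of cosines for sides, sin φ₂ = sin φ₁ cos δ + cos φ₁ sin δ cos θ = 0.330334, so φ₂ = 19.2890°.
Then Δλ = atan2(-0.357215, 0.245787) = -0.968126 rad, from sin θ sin δ cos φ₁ over cos δ − sin φ₁ sin φ₂.
λ₂ = 103.5164° + -55.4695° = 48.0469°.

latitude 19.2890°, longitude 48.0469°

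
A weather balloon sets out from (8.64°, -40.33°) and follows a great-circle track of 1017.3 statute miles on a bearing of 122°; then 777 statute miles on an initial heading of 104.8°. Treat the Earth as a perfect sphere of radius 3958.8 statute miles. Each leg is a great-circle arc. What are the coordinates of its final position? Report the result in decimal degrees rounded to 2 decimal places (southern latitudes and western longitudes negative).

latitude -2.17°, longitude -17.01°

Apply the spherical direct solution leg by leg, carrying full precision between legs.
Leg 1: from (8.64°, -40.33°), δ = 1017.3/3958.8 = 0.256972 rad, θ = 122° → φ = 0.70°, λ = -27.88°.
Leg 2: from (0.70°, -27.88°), δ = 777/3958.8 = 0.196272 rad, θ = 104.8° → φ = -2.17°, λ = -17.01°.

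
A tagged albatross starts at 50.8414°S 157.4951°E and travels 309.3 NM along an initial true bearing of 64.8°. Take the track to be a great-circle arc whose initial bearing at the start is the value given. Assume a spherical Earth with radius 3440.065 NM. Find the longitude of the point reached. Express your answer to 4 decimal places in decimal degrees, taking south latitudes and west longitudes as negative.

longitude 164.5279°

The arc subtends δ = 309.3/3440.065 = 0.089911 rad at the centre.
Start latitude φ₁ = -0.887350 rad; initial bearing θ = 1.130973 rad.
Applying the spherical law of cosines for sides, sin φ₂ = sin φ₁ cos δ + cos φ₁ sin δ cos θ = -0.748127, so φ₂ = -48.4284°.
Δλ = atan2( sin θ sin δ cos φ₁ , cos δ − sin φ₁ sin φ₂ ) = atan2(0.051303, 0.415862) = 0.122746 rad = 7.0328°.
λ₂ = λ₁ + Δλ = 164.5279°.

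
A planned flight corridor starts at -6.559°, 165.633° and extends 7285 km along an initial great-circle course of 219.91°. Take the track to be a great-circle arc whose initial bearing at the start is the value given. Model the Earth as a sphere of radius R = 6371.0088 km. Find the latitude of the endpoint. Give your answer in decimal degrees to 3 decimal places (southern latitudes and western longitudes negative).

Central angle δ = d/R = 1.143461 rad.
With φ₁ = -6.559° = -0.114476 rad and θ = 219.91° = 3.838154 rad:
sin φ₂ = sin φ₁ cos δ + cos φ₁ sin δ cos θ = (-0.114226)(0.414447) + (0.993455)(0.910073)(-0.767053) = -0.740846
φ₂ = asin(-0.740846) = -0.834330 rad = -47.804°.
For the longitude increment, Δλ = atan2( sin θ sin δ cos φ₁, cos δ − sin φ₁ sin φ₂ ) = atan2(-0.580066, 0.329823) = -60.378°.
Hence λ₂ = 165.633° + -60.378° = 105.255°.

latitude -47.804°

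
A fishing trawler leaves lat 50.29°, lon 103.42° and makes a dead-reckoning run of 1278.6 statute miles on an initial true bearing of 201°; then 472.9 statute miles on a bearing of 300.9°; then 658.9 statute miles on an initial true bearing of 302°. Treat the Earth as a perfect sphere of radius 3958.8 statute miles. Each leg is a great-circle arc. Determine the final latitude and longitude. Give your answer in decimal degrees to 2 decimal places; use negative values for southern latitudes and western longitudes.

latitude 40.60°, longitude 77.73°

Apply the spherical direct solution leg by leg, carrying full precision between legs.
Leg 1: from (50.29°, 103.42°), δ = 1278.6/3958.8 = 0.322977 rad, θ = 201° → φ = 32.70°, λ = 95.65°.
Leg 2: from (32.70°, 95.65°), δ = 472.9/3958.8 = 0.119455 rad, θ = 300.9° → φ = 36.00°, λ = 88.39°.
Leg 3: from (36.00°, 88.39°), δ = 658.9/3958.8 = 0.166439 rad, θ = 302° → φ = 40.60°, λ = 77.73°.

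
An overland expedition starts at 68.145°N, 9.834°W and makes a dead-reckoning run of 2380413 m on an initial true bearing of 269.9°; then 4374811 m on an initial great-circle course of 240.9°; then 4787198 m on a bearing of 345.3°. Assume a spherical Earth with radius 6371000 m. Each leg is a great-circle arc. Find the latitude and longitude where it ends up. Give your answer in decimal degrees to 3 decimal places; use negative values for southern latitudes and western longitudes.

Apply the spherical direct solution leg by leg, carrying full precision between legs.
Leg 1: from (68.145°, -9.834°), δ = 2380413/6371000 = 0.373633 rad, θ = 269.9° → φ = 59.753°, λ = -56.268°.
Leg 2: from (59.753°, -56.268°), δ = 4374811/6371000 = 0.686676 rad, θ = 240.9° → φ = 30.848°, λ = -96.451°.
Leg 3: from (30.848°, -96.451°), δ = 4787198/6371000 = 0.751404 rad, θ = 345.3° → φ = 70.321°, λ = -127.410°.

latitude 70.321°, longitude -127.410°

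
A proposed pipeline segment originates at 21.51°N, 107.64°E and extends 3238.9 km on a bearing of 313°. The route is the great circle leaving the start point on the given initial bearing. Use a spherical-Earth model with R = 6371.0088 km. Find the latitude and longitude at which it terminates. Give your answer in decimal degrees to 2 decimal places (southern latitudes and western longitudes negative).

Angular distance δ = d/R = 3238.9 / 6371.0088 = 0.508381 rad.
Converting: φ₁ = 0.375420 rad, θ = 5.462881 rad.
Destination latitude: φ₂ = arcsin( sin φ₁ cos δ + cos φ₁ sin δ cos θ ) = arcsin(0.629144) = 38.99°.
For the longitude increment, Δλ = atan2( sin θ sin δ cos φ₁, cos δ − sin φ₁ sin φ₂ ) = atan2(-0.331203, 0.642849) = -27.26°.
λ₂ = 107.64° + -27.26° = 80.38°.

latitude 38.99°, longitude 80.38°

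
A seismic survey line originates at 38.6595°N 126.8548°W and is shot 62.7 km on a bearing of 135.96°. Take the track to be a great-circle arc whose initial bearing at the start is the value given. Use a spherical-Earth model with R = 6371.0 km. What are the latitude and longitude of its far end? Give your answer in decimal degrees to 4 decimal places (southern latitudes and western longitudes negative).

latitude 38.2531°, longitude -126.3556°

The arc subtends δ = 62.7/6371 = 0.009841 rad at the centre.
Start latitude φ₁ = 0.674736 rad; initial bearing θ = 2.372950 rad.
sin φ₂ = sin φ₁ cos δ + cos φ₁ sin δ cos θ = (0.624691)(0.999952) + (0.780872)(0.009841)(-0.718855) = 0.619136
φ₂ = asin(0.619136) = 0.667642 rad = 38.2531°.
For the longitude increment, Δλ = atan2( sin θ sin δ cos φ₁, cos δ − sin φ₁ sin φ₂ ) = atan2(0.005342, 0.613183) = 0.4992°.
Hence λ₂ = -126.8548° + 0.4992° = -126.3556°.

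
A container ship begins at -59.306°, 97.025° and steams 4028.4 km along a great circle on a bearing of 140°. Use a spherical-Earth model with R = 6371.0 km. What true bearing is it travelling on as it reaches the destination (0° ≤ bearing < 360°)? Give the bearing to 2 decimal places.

The arc subtends δ = 4028.4/6371 = 0.632303 rad at the centre.
Start latitude φ₁ = -1.035085 rad; initial bearing θ = 2.443461 rad.
Destination latitude: φ₂ = arcsin( sin φ₁ cos δ + cos φ₁ sin δ cos θ ) = arcsin(-0.924759) = -67.632°.
Then Δλ = atan2(0.193916, 0.011463) = 1.511751 rad, from sin θ sin δ cos φ₁ over cos δ − sin φ₁ sin φ₂.
λ₂ = 97.025° + 86.617° = 183.642°, normalized to (−180°, 180°] → -176.358°.
The forward bearing on arrival equals the back-azimuth from the destination plus 180°.
Back-azimuth from P₂ (-67.63°, -176.36°) to P₁ (-59.31°, 97.03°), with Δλ' = λ₁ − λ₂ = 273.38°: atan2( sin Δλ' cos φ₁ , cos φ₂ sin φ₁ − sin φ₂ cos φ₁ cos Δλ' ) = 239.56°.
Final bearing = (239.56° + 180°) mod 360° = 59.56°.

final bearing 59.56°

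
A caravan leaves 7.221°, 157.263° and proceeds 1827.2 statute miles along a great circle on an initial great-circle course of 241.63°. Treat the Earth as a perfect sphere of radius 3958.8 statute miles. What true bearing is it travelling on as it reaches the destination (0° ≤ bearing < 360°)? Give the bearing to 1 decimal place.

The arc subtends δ = 1827.2/3958.8 = 0.461554 rad at the centre.
Converting: φ₁ = 0.126030 rad, θ = 4.217239 rad.
sin φ₂ = sin φ₁ cos δ + cos φ₁ sin δ cos θ = (0.125697)(0.895362) + (0.992069)(0.445340)(-0.475164) = -0.097387
φ₂ = asin(-0.097387) = -0.097541 rad = -5.589°.
Δλ = atan2( sin θ sin δ cos φ₁ , cos δ − sin φ₁ sin φ₂ ) = atan2(-0.388746, 0.907603) = -0.404681 rad = -23.186°.
Hence λ₂ = 157.263° + -23.186° = 134.077°.
The forward bearing on arrival equals the back-azimuth from the destination plus 180°.
Back-azimuth from P₂ (-5.6°, 134.1°) to P₁ (7.2°, 157.3°), with Δλ' = λ₁ − λ₂ = 23.2°: atan2( sin Δλ' cos φ₁ , cos φ₂ sin φ₁ − sin φ₂ cos φ₁ cos Δλ' ) = 61.3°.
Final bearing = (61.3° + 180°) mod 360° = 241.3°.

final bearing 241.3°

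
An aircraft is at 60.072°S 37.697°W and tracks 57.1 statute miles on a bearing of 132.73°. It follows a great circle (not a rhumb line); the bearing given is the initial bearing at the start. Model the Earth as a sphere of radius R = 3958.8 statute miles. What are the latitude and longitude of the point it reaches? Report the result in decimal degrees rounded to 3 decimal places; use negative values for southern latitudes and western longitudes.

δ = 57.1/3958.8 = 0.014424 rad (0.8264°).
Converting: φ₁ = -1.048454 rad, θ = 2.316576 rad.
sin φ₂ = sin φ₁ cos δ + cos φ₁ sin δ cos θ = (-0.866653)(0.999896) + (0.498911)(0.014423)(-0.678544) = -0.871446
φ₂ = asin(-0.871446) = -1.058142 rad = -60.627°.
Then Δλ = atan2(0.005286, 0.244655) = 0.021602 rad, from sin θ sin δ cos φ₁ over cos δ − sin φ₁ sin φ₂.
λ₂ = λ₁ + Δλ = -36.459°.

latitude -60.627°, longitude -36.459°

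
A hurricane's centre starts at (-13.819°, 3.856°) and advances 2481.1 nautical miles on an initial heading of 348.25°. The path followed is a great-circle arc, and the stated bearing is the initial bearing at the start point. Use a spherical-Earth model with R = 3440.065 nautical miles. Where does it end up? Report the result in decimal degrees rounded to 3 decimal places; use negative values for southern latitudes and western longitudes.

Angular distance δ = d/R = 2481.1 / 3440.065 = 0.721236 rad.
Converting: φ₁ = -0.241187 rad, θ = 6.078109 rad.
Destination latitude: φ₂ = arcsin( sin φ₁ cos δ + cos φ₁ sin δ cos θ ) = arcsin(0.448387) = 26.640°.
Then Δλ = atan2(-0.130575, 0.858090) = -0.151011 rad, from sin θ sin δ cos φ₁ over cos δ − sin φ₁ sin φ₂.
λ₂ = 3.856° + -8.652° = -4.796°.

latitude 26.640°, longitude -4.796°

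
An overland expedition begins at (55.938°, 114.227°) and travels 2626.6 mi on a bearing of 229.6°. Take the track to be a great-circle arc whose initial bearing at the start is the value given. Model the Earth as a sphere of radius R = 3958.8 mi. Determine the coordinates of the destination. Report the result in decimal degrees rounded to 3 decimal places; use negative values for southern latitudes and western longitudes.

latitude 25.412°, longitude 82.946°

Central angle δ = d/R = 0.663484 rad.
With φ₁ = 55.938° = 0.976302 rad and θ = 229.6° = 4.007276 rad:
Applying the spherical law of cosines for sides, sin φ₂ = sin φ₁ cos δ + cos φ₁ sin δ cos θ = 0.429119, so φ₂ = 25.412°.
For the longitude increment, Δλ = atan2( sin θ sin δ cos φ₁, cos δ − sin φ₁ sin φ₂ ) = atan2(-0.262685, 0.432356) = -31.281°.
λ₂ = 114.227° + -31.281° = 82.946°.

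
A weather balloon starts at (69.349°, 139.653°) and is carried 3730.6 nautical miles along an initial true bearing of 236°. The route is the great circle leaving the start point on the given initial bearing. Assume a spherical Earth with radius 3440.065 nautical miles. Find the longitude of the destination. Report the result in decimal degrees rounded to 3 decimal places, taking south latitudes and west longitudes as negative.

Central angle δ = d/R = 1.084456 rad.
Converting: φ₁ = 1.210368 rad, θ = 4.118977 rad.
Applying the spherical law of cosines for sides, sin φ₂ = sin φ₁ cos δ + cos φ₁ sin δ cos θ = 0.263015, so φ₂ = 15.249°.
Then Δλ = atan2(-0.258479, 0.221278) = -0.862785 rad, from sin θ sin δ cos φ₁ over cos δ − sin φ₁ sin φ₂.
λ₂ = 139.653° + -49.434° = 90.219°.

longitude 90.219°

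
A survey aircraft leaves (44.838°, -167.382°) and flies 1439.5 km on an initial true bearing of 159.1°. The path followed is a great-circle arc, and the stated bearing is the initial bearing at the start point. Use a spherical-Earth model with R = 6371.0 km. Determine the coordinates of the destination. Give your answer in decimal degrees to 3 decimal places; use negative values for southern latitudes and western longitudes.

Angular distance δ = d/R = 1439.5 / 6371 = 0.225946 rad.
Converting: φ₁ = 0.782571 rad, θ = 2.776819 rad.
sin φ₂ = sin φ₁ cos δ + cos φ₁ sin δ cos θ = (0.705105)(0.974583) + (0.709103)(0.224028)(-0.934204) = 0.538776
φ₂ = asin(0.538776) = 0.568983 rad = 32.600°.
For the longitude increment, Δλ = atan2( sin θ sin δ cos φ₁, cos δ − sin φ₁ sin φ₂ ) = atan2(0.056671, 0.594689) = 5.444°.
λ₂ = -167.382° + 5.444° = -161.938°.

latitude 32.600°, longitude -161.938°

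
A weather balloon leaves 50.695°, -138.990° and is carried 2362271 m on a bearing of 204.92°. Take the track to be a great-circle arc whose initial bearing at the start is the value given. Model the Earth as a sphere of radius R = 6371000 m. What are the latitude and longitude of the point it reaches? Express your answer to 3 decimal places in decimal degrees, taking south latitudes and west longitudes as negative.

Angular distance δ = d/R = 2362271 / 6371000 = 0.370785 rad.
With φ₁ = 50.695° = 0.884795 rad and θ = 204.92° = 3.576529 rad:
Applying the spherical law of cosines for sides, sin φ₂ = sin φ₁ cos δ + cos φ₁ sin δ cos θ = 0.513043, so φ₂ = 30.867°.
Then Δλ = atan2(-0.096712, 0.535059) = -0.178820 rad, from sin θ sin δ cos φ₁ over cos δ − sin φ₁ sin φ₂.
λ₂ = λ₁ + Δλ = -149.236°.

latitude 30.867°, longitude -149.236°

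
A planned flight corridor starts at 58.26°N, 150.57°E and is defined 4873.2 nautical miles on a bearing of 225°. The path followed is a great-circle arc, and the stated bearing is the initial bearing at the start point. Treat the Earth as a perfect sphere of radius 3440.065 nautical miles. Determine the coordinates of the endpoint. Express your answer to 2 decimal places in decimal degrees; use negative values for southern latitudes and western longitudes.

Angular distance δ = d/R = 4873.2 / 3440.065 = 1.416601 rad.
Start latitude φ₁ = 1.016829 rad; initial bearing θ = 3.926991 rad.
Destination latitude: φ₂ = arcsin( sin φ₁ cos δ + cos φ₁ sin δ cos θ ) = arcsin(-0.236956) = -13.71°.
For the longitude increment, Δλ = atan2( sin θ sin δ cos φ₁, cos δ − sin φ₁ sin φ₂ ) = atan2(-0.367571, 0.355102) = -45.99°.
λ₂ = 150.57° + -45.99° = 104.58°.

latitude -13.71°, longitude 104.58°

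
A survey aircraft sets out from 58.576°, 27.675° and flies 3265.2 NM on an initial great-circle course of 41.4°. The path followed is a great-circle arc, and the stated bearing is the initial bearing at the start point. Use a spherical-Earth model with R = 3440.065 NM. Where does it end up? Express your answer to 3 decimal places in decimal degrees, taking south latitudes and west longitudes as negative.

δ = 3265.2/3440.065 = 0.949168 rad (54.3833°).
Converting: φ₁ = 1.022344 rad, θ = 0.722566 rad.
sin φ₂ = sin φ₁ cos δ + cos φ₁ sin δ cos θ = (0.853332)(0.582360) + (0.521367)(0.812931)(0.750111) = 0.814870
φ₂ = asin(0.814870) = 0.952505 rad = 54.575°.
For the longitude increment, Δλ = atan2( sin θ sin δ cos φ₁, cos δ − sin φ₁ sin φ₂ ) = atan2(0.280288, -0.112996) = 111.956°.
λ₂ = 27.675° + 111.956° = 139.631°.

latitude 54.575°, longitude 139.631°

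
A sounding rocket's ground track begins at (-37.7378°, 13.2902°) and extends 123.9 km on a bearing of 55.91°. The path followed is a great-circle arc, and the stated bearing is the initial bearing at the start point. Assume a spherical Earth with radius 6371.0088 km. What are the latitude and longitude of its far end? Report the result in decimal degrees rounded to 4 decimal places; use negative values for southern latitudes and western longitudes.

latitude -37.1076°, longitude 14.4473°

Angular distance δ = d/R = 123.9 / 6371.0088 = 0.019447 rad.
With φ₁ = -37.7378° = -0.658649 rad and θ = 55.91° = 0.975814 rad:
sin φ₂ = sin φ₁ cos δ + cos φ₁ sin δ cos θ = (-0.612049)(0.999811) + (0.790820)(0.019446)(0.560494) = -0.603314
φ₂ = asin(-0.603314) = -0.647650 rad = -37.1076°.
Then Δλ = atan2(0.012736, 0.630553) = 0.020195 rad, from sin θ sin δ cos φ₁ over cos δ − sin φ₁ sin φ₂.
λ₂ = 13.2902° + 1.1571° = 14.4473°.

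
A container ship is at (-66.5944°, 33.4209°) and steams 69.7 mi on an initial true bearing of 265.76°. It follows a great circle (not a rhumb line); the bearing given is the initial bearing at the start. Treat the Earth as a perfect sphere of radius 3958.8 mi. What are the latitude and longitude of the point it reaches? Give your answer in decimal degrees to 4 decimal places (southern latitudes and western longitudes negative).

latitude -66.6485°, longitude 30.8821°

δ = 69.7/3958.8 = 0.017606 rad (1.0088°).
Start latitude φ₁ = -1.162292 rad; initial bearing θ = 4.638387 rad.
Destination latitude: φ₂ = arcsin( sin φ₁ cos δ + cos φ₁ sin δ cos θ ) = arcsin(-0.918091) = -66.6485°.
Then Δλ = atan2(-0.006974, 0.157299) = -0.044310 rad, from sin θ sin δ cos φ₁ over cos δ − sin φ₁ sin φ₂.
Hence λ₂ = 33.4209° + -2.5388° = 30.8821°.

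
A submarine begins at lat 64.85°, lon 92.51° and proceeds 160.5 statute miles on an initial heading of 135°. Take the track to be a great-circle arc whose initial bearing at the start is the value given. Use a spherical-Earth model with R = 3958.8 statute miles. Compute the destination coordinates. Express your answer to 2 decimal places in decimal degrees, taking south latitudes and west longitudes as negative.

latitude 63.16°, longitude 96.15°

The arc subtends δ = 160.5/3958.8 = 0.040543 rad at the centre.
With φ₁ = 64.85° = 1.131846 rad and θ = 135° = 2.356194 rad:
Applying the spherical law of cosines for sides, sin φ₂ = sin φ₁ cos δ + cos φ₁ sin δ cos θ = 0.892274, so φ₂ = 63.16°.
For the longitude increment, Δλ = atan2( sin θ sin δ cos φ₁, cos δ − sin φ₁ sin φ₂ ) = atan2(0.012180, 0.191493) = 3.64°.
λ₂ = λ₁ + Δλ = 96.15°.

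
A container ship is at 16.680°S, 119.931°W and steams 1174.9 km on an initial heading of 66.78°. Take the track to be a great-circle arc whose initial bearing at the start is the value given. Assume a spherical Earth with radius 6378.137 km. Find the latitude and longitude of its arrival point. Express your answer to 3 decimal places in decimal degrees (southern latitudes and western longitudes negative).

Angular distance δ = d/R = 1174.9 / 6378.137 = 0.184207 rad.
Start latitude φ₁ = -0.291121 rad; initial bearing θ = 1.165531 rad.
Applying the spherical law of cosines for sides, sin φ₂ = sin φ₁ cos δ + cos φ₁ sin δ cos θ = -0.212993, so φ₂ = -12.298°.
Δλ = atan2( sin θ sin δ cos φ₁ , cos δ − sin φ₁ sin φ₂ ) = atan2(0.161248, 0.921947) = 0.173148 rad = 9.921°.
λ₂ = λ₁ + Δλ = -110.010°.

latitude -12.298°, longitude -110.010°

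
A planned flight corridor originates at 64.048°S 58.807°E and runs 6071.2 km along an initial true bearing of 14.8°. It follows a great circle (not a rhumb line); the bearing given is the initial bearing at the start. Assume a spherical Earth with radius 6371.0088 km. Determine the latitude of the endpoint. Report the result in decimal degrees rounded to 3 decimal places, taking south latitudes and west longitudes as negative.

Central angle δ = d/R = 0.952942 rad.
Start latitude φ₁ = -1.117848 rad; initial bearing θ = 0.258309 rad.
Applying the spherical law of cosines for sides, sin φ₂ = sin φ₁ cos δ + cos φ₁ sin δ cos θ = -0.175995, so φ₂ = -10.137°.
Then Δλ = atan2(0.091121, 0.421040) = 0.213131 rad, from sin θ sin δ cos φ₁ over cos δ − sin φ₁ sin φ₂.
λ₂ = λ₁ + Δλ = 71.019°.

latitude -10.137°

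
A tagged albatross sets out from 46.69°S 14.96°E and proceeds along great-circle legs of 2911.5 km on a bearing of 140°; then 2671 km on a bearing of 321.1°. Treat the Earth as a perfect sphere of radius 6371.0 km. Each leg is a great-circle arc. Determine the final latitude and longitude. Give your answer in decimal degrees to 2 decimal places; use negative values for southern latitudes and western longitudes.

Apply the spherical direct solution leg by leg, carrying full precision between legs.
Leg 1: from (-46.69°, 14.96°), δ = 2911.5/6371 = 0.456993 rad, θ = 140° → φ = -62.23°, λ = 52.46°.
Leg 2: from (-62.23°, 52.46°), δ = 2671/6371 = 0.419243 rad, θ = 321.1° → φ = -41.35°, λ = 32.56°.

latitude -41.35°, longitude 32.56°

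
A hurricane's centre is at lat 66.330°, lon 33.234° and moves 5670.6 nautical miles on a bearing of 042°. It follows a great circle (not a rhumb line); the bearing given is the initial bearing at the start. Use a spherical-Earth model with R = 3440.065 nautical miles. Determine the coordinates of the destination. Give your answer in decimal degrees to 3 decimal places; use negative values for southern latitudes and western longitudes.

latitude 13.088°, longitude 170.006°

The arc subtends δ = 5670.6/3440.065 = 1.648399 rad at the centre.
With φ₁ = 66.330° = 1.157677 rad and θ = 42° = 0.733038 rad:
Applying the spherical law of cosines for sides, sin φ₂ = sin φ₁ cos δ + cos φ₁ sin δ cos θ = 0.226448, so φ₂ = 13.088°.
Then Δλ = atan2(0.267826, -0.284923) = 2.387114 rad, from sin θ sin δ cos φ₁ over cos δ − sin φ₁ sin φ₂.
Hence λ₂ = 33.234° + 136.772° = 170.006°.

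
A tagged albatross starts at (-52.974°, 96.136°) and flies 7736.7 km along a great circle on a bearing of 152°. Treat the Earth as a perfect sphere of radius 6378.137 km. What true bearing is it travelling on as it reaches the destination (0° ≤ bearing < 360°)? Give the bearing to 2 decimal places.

final bearing 26.72°

Angular distance δ = d/R = 7736.7 / 6378.137 = 1.213003 rad.
With φ₁ = -52.974° = -0.924571 rad and θ = 152° = 2.652900 rad:
Destination latitude: φ₂ = arcsin( sin φ₁ cos δ + cos φ₁ sin δ cos θ ) = arcsin(-0.777613) = -51.043°.
Δλ = atan2( sin θ sin δ cos φ₁ , cos δ − sin φ₁ sin φ₂ ) = atan2(0.264802, -0.270609) = 2.367040 rad = 135.621°.
λ₂ = 96.136° + 135.621° = 231.757°, normalized to (−180°, 180°] → -128.243°.
The forward bearing on arrival equals the back-azimuth from the destination plus 180°.
Back-azimuth from P₂ (-51.04°, -128.24°) to P₁ (-52.97°, 96.14°), with Δλ' = λ₁ − λ₂ = 224.38°: atan2( sin Δλ' cos φ₁ , cos φ₂ sin φ₁ − sin φ₂ cos φ₁ cos Δλ' ) = 206.72°.
Final bearing = (206.72° + 180°) mod 360° = 26.72°.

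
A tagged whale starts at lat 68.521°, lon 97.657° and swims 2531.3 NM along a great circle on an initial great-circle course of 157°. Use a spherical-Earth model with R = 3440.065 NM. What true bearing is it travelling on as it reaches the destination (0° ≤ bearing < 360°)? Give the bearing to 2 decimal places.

final bearing 170.71°

Angular distance δ = d/R = 2531.3 / 3440.065 = 0.735829 rad.
With φ₁ = 68.521° = 1.195917 rad and θ = 157° = 2.740167 rad:
Applying the spherical law of cosines for sides, sin φ₂ = sin φ₁ cos δ + cos φ₁ sin δ cos θ = 0.463564, so φ₂ = 27.617°.
Then Δλ = atan2(0.096029, 0.309904) = 0.300484 rad, from sin θ sin δ cos φ₁ over cos δ − sin φ₁ sin φ₂.
λ₂ = λ₁ + Δλ = 114.873°.
The forward bearing on arrival equals the back-azimuth from the destination plus 180°.
Back-azimuth from P₂ (27.62°, 114.87°) to P₁ (68.52°, 97.66°), with Δλ' = λ₁ − λ₂ = -17.22°: atan2( sin Δλ' cos φ₁ , cos φ₂ sin φ₁ − sin φ₂ cos φ₁ cos Δλ' ) = 350.71°.
Final bearing = (350.71° + 180°) mod 360° = 170.71°.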